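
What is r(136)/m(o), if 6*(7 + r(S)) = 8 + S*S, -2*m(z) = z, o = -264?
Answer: 3077/132 ≈ 23.311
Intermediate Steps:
m(z) = -z/2
r(S) = -17/3 + S**2/6 (r(S) = -7 + (8 + S*S)/6 = -7 + (8 + S**2)/6 = -7 + (4/3 + S**2/6) = -17/3 + S**2/6)
r(136)/m(o) = (-17/3 + (1/6)*136**2)/((-1/2*(-264))) = (-17/3 + (1/6)*18496)/132 = (-17/3 + 9248/3)*(1/132) = 3077*(1/132) = 3077/132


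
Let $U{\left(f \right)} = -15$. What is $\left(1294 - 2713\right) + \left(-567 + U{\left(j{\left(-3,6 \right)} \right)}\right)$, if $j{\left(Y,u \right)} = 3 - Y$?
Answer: $-2001$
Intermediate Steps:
$\left(1294 - 2713\right) + \left(-567 + U{\left(j{\left(-3,6 \right)} \right)}\right) = \left(1294 - 2713\right) - 582 = -1419 - 582 = -2001$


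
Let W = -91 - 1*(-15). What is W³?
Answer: -438976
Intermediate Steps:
W = -76 (W = -91 + 15 = -76)
W³ = (-76)³ = -438976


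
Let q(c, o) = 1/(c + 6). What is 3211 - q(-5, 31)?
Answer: 3210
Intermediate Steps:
q(c, o) = 1/(6 + c)
3211 - q(-5, 31) = 3211 - 1/(6 - 5) = 3211 - 1/1 = 3211 - 1*1 = 3211 - 1 = 3210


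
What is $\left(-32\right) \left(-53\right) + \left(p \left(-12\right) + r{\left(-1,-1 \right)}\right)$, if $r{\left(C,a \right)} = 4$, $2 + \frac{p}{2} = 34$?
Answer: $932$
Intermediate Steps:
$p = 64$ ($p = -4 + 2 \cdot 34 = -4 + 68 = 64$)
$\left(-32\right) \left(-53\right) + \left(p \left(-12\right) + r{\left(-1,-1 \right)}\right) = \left(-32\right) \left(-53\right) + \left(64 \left(-12\right) + 4\right) = 1696 + \left(-768 + 4\right) = 1696 - 764 = 932$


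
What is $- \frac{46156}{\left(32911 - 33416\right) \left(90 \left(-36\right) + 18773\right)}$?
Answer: $\frac{46156}{7844165} \approx 0.0058841$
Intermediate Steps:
$- \frac{46156}{\left(32911 - 33416\right) \left(90 \left(-36\right) + 18773\right)} = - \frac{46156}{\left(-505\right) \left(-3240 + 18773\right)} = - \frac{46156}{\left(-505\right) 15533} = - \frac{46156}{-7844165} = \left(-46156\right) \left(- \frac{1}{7844165}\right) = \frac{46156}{7844165}$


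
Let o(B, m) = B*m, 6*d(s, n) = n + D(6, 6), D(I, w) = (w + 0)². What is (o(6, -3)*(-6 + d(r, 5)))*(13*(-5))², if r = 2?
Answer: -63375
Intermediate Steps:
D(I, w) = w²
d(s, n) = 6 + n/6 (d(s, n) = (n + 6²)/6 = (n + 36)/6 = (36 + n)/6 = 6 + n/6)
(o(6, -3)*(-6 + d(r, 5)))*(13*(-5))² = ((6*(-3))*(-6 + (6 + (⅙)*5)))*(13*(-5))² = -18*(-6 + (6 + ⅚))*(-65)² = -18*(-6 + 41/6)*4225 = -18*⅚*4225 = -15*4225 = -63375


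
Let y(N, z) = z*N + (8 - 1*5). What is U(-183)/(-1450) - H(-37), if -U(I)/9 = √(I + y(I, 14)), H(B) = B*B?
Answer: -1369 + 9*I*√2742/1450 ≈ -1369.0 + 0.32502*I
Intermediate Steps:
H(B) = B²
y(N, z) = 3 + N*z (y(N, z) = N*z + (8 - 5) = N*z + 3 = 3 + N*z)
U(I) = -9*√(3 + 15*I) (U(I) = -9*√(I + (3 + I*14)) = -9*√(I + (3 + 14*I)) = -9*√(3 + 15*I))
U(-183)/(-1450) - H(-37) = -9*√(3 + 15*(-183))/(-1450) - 1*(-37)² = -9*√(3 - 2745)*(-1/1450) - 1*1369 = -9*I*√2742*(-1/1450) - 1369 = 9*I*√2742/1450 - 1369 = -1369 + 9*I*√2742/1450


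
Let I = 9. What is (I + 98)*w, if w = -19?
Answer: -2033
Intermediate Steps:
(I + 98)*w = (9 + 98)*(-19) = 107*(-19) = -2033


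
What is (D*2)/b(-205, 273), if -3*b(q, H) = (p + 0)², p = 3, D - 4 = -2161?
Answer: 1438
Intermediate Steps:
D = -2157 (D = 4 - 2161 = -2157)
b(q, H) = -3 (b(q, H) = -(3 + 0)²/3 = -⅓*3² = -⅓*9 = -3)
(D*2)/b(-205, 273) = -2157*2/(-3) = -4314*(-⅓) = 1438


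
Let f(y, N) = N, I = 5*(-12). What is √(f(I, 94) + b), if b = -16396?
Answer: I*√16302 ≈ 127.68*I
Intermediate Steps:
I = -60
√(f(I, 94) + b) = √(94 - 16396) = √(-16302) = I*√16302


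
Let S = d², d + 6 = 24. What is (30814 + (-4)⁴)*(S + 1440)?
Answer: 54807480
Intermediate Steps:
d = 18 (d = -6 + 24 = 18)
S = 324 (S = 18² = 324)
(30814 + (-4)⁴)*(S + 1440) = (30814 + (-4)⁴)*(324 + 1440) = (30814 + 256)*1764 = 31070*1764 = 54807480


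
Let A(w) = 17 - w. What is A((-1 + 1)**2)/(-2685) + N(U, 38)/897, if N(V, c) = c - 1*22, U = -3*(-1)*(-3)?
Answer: 3079/267605 ≈ 0.011506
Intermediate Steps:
U = -9 (U = 3*(-3) = -9)
N(V, c) = -22 + c (N(V, c) = c - 22 = -22 + c)
A((-1 + 1)**2)/(-2685) + N(U, 38)/897 = (17 - (-1 + 1)**2)/(-2685) + (-22 + 38)/897 = (17 - 1*0**2)*(-1/2685) + 16*(1/897) = (17 - 1*0)*(-1/2685) + 16/897 = (17 + 0)*(-1/2685) + 16/897 = 17*(-1/2685) + 16/897 = -17/2685 + 16/897 = 3079/267605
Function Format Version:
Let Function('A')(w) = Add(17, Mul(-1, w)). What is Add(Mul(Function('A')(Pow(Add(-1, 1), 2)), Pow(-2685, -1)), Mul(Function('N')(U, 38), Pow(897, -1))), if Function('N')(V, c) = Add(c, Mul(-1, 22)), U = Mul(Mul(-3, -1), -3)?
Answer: Rational(3079, 267605) ≈ 0.011506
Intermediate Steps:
U = -9 (U = Mul(3, -3) = -9)
Function('N')(V, c) = Add(-22, c) (Function('N')(V, c) = Add(c, -22) = Add(-22, c))
Add(Mul(Function('A')(Pow(Add(-1, 1), 2)), Pow(-2685, -1)), Mul(Function('N')(U, 38), Pow(897, -1))) = Add(Mul(Add(17, Mul(-1, Pow(Add(-1, 1), 2))), Pow(-2685, -1)), Mul(Add(-22, 38), Pow(897, -1))) = Add(Mul(Add(17, Mul(-1, Pow(0, 2))), Rational(-1, 2685)), Mul(16, Rational(1, 897))) = Add(Mul(Add(17, Mul(-1, 0)), Rational(-1, 2685)), Rational(16, 897)) = Add(Mul(Add(17, 0), Rational(-1, 2685)), Rational(16, 897)) = Add(Mul(17, Rational(-1, 2685)), Rational(16, 897)) = Add(Rational(-17, 2685), Rational(16, 897)) = Rational(3079, 267605)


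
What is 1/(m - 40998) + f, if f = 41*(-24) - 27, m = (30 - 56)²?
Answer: -40765543/40322 ≈ -1011.0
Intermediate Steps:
m = 676 (m = (-26)² = 676)
f = -1011 (f = -984 - 27 = -1011)
1/(m - 40998) + f = 1/(676 - 40998) - 1011 = 1/(-40322) - 1011 = -1/40322 - 1011 = -40765543/40322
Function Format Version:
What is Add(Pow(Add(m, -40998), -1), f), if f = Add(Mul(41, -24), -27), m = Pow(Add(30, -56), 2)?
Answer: Rational(-40765543, 40322) ≈ -1011.0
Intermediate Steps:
m = 676 (m = Pow(-26, 2) = 676)
f = -1011 (f = Add(-984, -27) = -1011)
Add(Pow(Add(m, -40998), -1), f) = Add(Pow(Add(676, -40998), -1), -1011) = Add(Pow(-40322, -1), -1011) = Add(Rational(-1, 40322), -1011) = Rational(-40765543, 40322)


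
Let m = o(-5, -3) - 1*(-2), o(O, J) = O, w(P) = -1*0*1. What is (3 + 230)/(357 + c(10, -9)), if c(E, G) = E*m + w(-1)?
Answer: 233/327 ≈ 0.71254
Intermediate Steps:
w(P) = 0 (w(P) = 0*1 = 0)
m = -3 (m = -5 - 1*(-2) = -5 + 2 = -3)
c(E, G) = -3*E (c(E, G) = E*(-3) + 0 = -3*E + 0 = -3*E)
(3 + 230)/(357 + c(10, -9)) = (3 + 230)/(357 - 3*10) = 233/(357 - 30) = 233/327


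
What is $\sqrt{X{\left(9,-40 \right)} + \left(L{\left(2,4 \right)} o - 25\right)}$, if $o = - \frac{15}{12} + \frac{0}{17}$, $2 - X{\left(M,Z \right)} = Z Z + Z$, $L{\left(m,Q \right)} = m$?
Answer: $\frac{i \sqrt{6342}}{2} \approx 39.818 i$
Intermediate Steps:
$X{\left(M,Z \right)} = 2 - Z - Z^{2}$ ($X{\left(M,Z \right)} = 2 - \left(Z Z + Z\right) = 2 - \left(Z^{2} + Z\right) = 2 - \left(Z + Z^{2}\right) = 2 - Z - Z^{2}$)
$o = - \frac{5}{4}$ ($o = \left(-15\right) \frac{1}{12} + 0 \cdot \frac{1}{17} = - \frac{5}{4} + 0 = - \frac{5}{4} \approx -1.25$)
$\sqrt{X{\left(9,-40 \right)} + \left(L{\left(2,4 \right)} o - 25\right)} = \sqrt{\left(2 - -40 - \left(-40\right)^{2}\right) + \left(2 \left(- \frac{5}{4}\right) - 25\right)} = \sqrt{\left(2 + 40 - 1600\right) - \frac{55}{2}} = \sqrt{-1558 - \frac{55}{2}} = \sqrt{- \frac{3171}{2}} = \frac{i \sqrt{6342}}{2}$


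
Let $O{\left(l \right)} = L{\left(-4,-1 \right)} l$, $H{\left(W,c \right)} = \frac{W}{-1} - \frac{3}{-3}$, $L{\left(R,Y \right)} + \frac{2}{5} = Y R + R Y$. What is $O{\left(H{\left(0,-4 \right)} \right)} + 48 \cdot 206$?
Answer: $\frac{49478}{5} \approx 9895.6$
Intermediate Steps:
$L{\left(R,Y \right)} = - \frac{2}{5} + 2 R Y$ ($L{\left(R,Y \right)} = - \frac{2}{5} + \left(Y R + R Y\right) = - \frac{2}{5} + \left(R Y + R Y\right) = - \frac{2}{5} + 2 R Y$)
$H{\left(W,c \right)} = 1 - W$ ($H{\left(W,c \right)} = W \left(-1\right) - -1 = - W + 1 = 1 - W$)
$O{\left(l \right)} = \frac{38 l}{5}$ ($O{\left(l \right)} = \left(- \frac{2}{5} + 2 \left(-4\right) \left(-1\right)\right) l = \left(- \frac{2}{5} + 8\right) l = \frac{38 l}{5}$)
$O{\left(H{\left(0,-4 \right)} \right)} + 48 \cdot 206 = \frac{38 \left(1 - 0\right)}{5} + 48 \cdot 206 = \frac{38 \left(1 + 0\right)}{5} + 9888 = \frac{38}{5} \cdot 1 + 9888 = \frac{38}{5} + 9888 = \frac{49478}{5}$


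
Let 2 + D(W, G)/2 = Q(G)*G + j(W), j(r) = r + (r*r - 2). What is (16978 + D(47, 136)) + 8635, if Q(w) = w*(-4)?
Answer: -117851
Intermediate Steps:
j(r) = -2 + r + r² (j(r) = r + (r² - 2) = r + (-2 + r²) = -2 + r + r²)
Q(w) = -4*w
D(W, G) = -8 - 8*G² + 2*W + 2*W² (D(W, G) = -4 + 2*((-4*G)*G + (-2 + W + W²)) = -4 + 2*(-4*G² + (-2 + W + W²)) = -4 + 2*(-2 + W + W² - 4*G²) = -4 + (-4 - 8*G² + 2*W + 2*W²) = -8 - 8*G² + 2*W + 2*W²)
(16978 + D(47, 136)) + 8635 = (16978 + (-8 - 8*136² + 2*47 + 2*47²)) + 8635 = (16978 + (-8 - 8*18496 + 94 + 2*2209)) + 8635 = (16978 + (-8 - 147968 + 94 + 4418)) + 8635 = (16978 - 143464) + 8635 = -126486 + 8635 = -117851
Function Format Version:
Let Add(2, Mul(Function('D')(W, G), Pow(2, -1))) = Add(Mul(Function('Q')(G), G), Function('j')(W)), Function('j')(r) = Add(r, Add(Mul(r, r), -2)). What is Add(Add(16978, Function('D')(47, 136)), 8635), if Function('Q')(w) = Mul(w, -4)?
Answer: -117851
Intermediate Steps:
Function('j')(r) = Add(-2, r, Pow(r, 2)) (Function('j')(r) = Add(r, Add(Pow(r, 2), -2)) = Add(r, Add(-2, Pow(r, 2))) = Add(-2, r, Pow(r, 2)))
Function('Q')(w) = Mul(-4, w)
Function('D')(W, G) = Add(-8, Mul(-8, Pow(G, 2)), Mul(2, W), Mul(2, Pow(W, 2))) (Function('D')(W, G) = Add(-4, Mul(2, Add(Mul(Mul(-4, G), G), Add(-2, W, Pow(W, 2))))) = Add(-4, Mul(2, Add(Mul(-4, Pow(G, 2)), Add(-2, W, Pow(W, 2))))) = Add(-4, Mul(2, Add(-2, W, Pow(W, 2), Mul(-4, Pow(G, 2))))) = Add(-4, Add(-4, Mul(-8, Pow(G, 2)), Mul(2, W), Mul(2, Pow(W, 2)))) = Add(-8, Mul(-8, Pow(G, 2)), Mul(2, W), Mul(2, Pow(W, 2))))
Add(Add(16978, Function('D')(47, 136)), 8635) = Add(Add(16978, Add(-8, Mul(-8, Pow(136, 2)), Mul(2, 47), Mul(2, Pow(47, 2)))), 8635) = Add(Add(16978, Add(-8, Mul(-8, 18496), 94, Mul(2, 2209))), 8635) = Add(Add(16978, Add(-8, -147968, 94, 4418)), 8635) = Add(Add(16978, -143464), 8635) = Add(-126486, 8635) = -117851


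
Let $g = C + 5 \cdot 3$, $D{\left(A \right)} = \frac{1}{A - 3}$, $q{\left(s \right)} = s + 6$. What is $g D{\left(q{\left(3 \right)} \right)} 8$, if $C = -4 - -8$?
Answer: $\frac{76}{3} \approx 25.333$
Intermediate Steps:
$C = 4$ ($C = -4 + 8 = 4$)
$q{\left(s \right)} = 6 + s$
$D{\left(A \right)} = \frac{1}{-3 + A}$
$g = 19$ ($g = 4 + 5 \cdot 3 = 4 + 15 = 19$)
$g D{\left(q{\left(3 \right)} \right)} 8 = 19 \frac{1}{-3 + \left(6 + 3\right)} 8 = 19 \frac{1}{-3 + 9} \cdot 8 = 19 \cdot \frac{1}{6} \cdot 8 = 19 \cdot \frac{4}{3} = \frac{76}{3}$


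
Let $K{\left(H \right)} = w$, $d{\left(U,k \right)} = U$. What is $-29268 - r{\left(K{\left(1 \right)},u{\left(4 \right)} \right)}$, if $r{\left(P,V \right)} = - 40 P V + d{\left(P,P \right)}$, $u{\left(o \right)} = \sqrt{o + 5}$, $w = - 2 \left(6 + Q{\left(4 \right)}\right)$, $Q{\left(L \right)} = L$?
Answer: $-31648$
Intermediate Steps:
$w = -20$ ($w = - 2 \left(6 + 4\right) = \left(-2\right) 10 = -20$)
$u{\left(o \right)} = \sqrt{5 + o}$
$K{\left(H \right)} = -20$
$r{\left(P,V \right)} = P - 40 P V$ ($r{\left(P,V \right)} = - 40 P V + P = P - 40 P V$)
$-29268 - r{\left(K{\left(1 \right)},u{\left(4 \right)} \right)} = -29268 - - 20 \left(1 - 40 \sqrt{5 + 4}\right) = -29268 - - 20 \left(1 - 40 \sqrt{9}\right) = -29268 - - 20 \left(1 - 120\right) = -29268 - \left(-20\right) \left(-119\right) = -29268 - 2380 = -31648$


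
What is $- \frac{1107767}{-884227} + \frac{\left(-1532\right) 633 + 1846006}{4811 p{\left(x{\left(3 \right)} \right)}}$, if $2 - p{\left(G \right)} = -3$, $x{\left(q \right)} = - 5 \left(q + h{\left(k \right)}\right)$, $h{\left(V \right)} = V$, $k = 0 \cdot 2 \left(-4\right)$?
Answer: $\frac{160290248787}{4254016097} \approx 37.68$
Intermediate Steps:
$k = 0$ ($k = 0 \left(-4\right) = 0$)
$x{\left(q \right)} = - 5 q$ ($x{\left(q \right)} = - 5 \left(q + 0\right) = - 5 q$)
$p{\left(G \right)} = 5$ ($p{\left(G \right)} = 2 - -3 = 2 + 3 = 5$)
$- \frac{1107767}{-884227} + \frac{\left(-1532\right) 633 + 1846006}{4811 p{\left(x{\left(3 \right)} \right)}} = - \frac{1107767}{-884227} + \frac{\left(-1532\right) 633 + 1846006}{4811 \cdot 5} = \left(-1107767\right) \left(- \frac{1}{884227}\right) + \frac{-969756 + 1846006}{24055} = \frac{1107767}{884227} + 876250 \cdot \frac{1}{24055} = \frac{1107767}{884227} + \frac{175250}{4811} = \frac{160290248787}{4254016097}$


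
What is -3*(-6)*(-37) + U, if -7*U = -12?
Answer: -4650/7 ≈ -664.29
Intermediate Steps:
U = 12/7 (U = -⅐*(-12) = 12/7 ≈ 1.7143)
-3*(-6)*(-37) + U = -3*(-6)*(-37) + 12/7 = 18*(-37) + 12/7 = -666 + 12/7 = -4650/7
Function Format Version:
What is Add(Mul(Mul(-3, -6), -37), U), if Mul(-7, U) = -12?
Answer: Rational(-4650, 7) ≈ -664.29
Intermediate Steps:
U = Rational(12, 7) (U = Mul(Rational(-1, 7), -12) = Rational(12, 7) ≈ 1.7143)
Add(Mul(Mul(-3, -6), -37), U) = Add(Mul(Mul(-3, -6), -37), Rational(12, 7)) = Add(Mul(18, -37), Rational(12, 7)) = Add(-666, Rational(12, 7)) = Rational(-4650, 7)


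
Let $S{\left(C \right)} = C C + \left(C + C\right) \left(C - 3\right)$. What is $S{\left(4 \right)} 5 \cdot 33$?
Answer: $3960$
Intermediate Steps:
$S{\left(C \right)} = C^{2} + 2 C \left(-3 + C\right)$
$S{\left(4 \right)} 5 \cdot 33 = 3 \cdot 4 \left(-2 + 4\right) 5 \cdot 33 = 3 \cdot 4 \cdot 2 \cdot 5 \cdot 33 = 24 \cdot 5 \cdot 33 = 120 \cdot 33 = 3960$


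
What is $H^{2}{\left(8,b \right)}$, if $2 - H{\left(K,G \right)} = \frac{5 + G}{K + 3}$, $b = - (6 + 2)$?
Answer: $\frac{625}{121} \approx 5.1653$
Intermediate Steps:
$b = -8$ ($b = \left(-1\right) 8 = -8$)
$H{\left(K,G \right)} = 2 - \frac{5 + G}{3 + K}$ ($H{\left(K,G \right)} = 2 - \frac{5 + G}{K + 3} = 2 - \frac{5 + G}{3 + K}$)
$H^{2}{\left(8,b \right)} = \left(\frac{1 - -8 + 2 \cdot 8}{3 + 8}\right)^{2} = \left(\frac{1 + 8 + 16}{11}\right)^{2} = \left(\frac{1}{11} \cdot 25\right)^{2} = \left(\frac{25}{11}\right)^{2} = \frac{625}{121}$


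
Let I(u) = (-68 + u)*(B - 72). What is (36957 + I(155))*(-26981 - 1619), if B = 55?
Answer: -1014670800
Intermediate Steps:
I(u) = 1156 - 17*u (I(u) = (-68 + u)*(55 - 72) = (-68 + u)*(-17) = 1156 - 17*u)
(36957 + I(155))*(-26981 - 1619) = (36957 + (1156 - 17*155))*(-26981 - 1619) = (36957 + (1156 - 2635))*(-28600) = (36957 - 1479)*(-28600) = 35478*(-28600) = -1014670800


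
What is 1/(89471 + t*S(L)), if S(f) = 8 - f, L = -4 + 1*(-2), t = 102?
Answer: 1/90899 ≈ 1.1001e-5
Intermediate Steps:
L = -6 (L = -4 - 2 = -6)
1/(89471 + t*S(L)) = 1/(89471 + 102*(8 - 1*(-6))) = 1/(89471 + 102*(8 + 6)) = 1/(89471 + 102*14) = 1/(89471 + 1428) = 1/90899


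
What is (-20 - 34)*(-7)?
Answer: 378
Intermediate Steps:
(-20 - 34)*(-7) = -54*(-7) = 378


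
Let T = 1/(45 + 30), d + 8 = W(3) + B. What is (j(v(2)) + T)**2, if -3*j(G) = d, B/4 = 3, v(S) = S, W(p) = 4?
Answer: 39601/5625 ≈ 7.0402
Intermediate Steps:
B = 12 (B = 4*3 = 12)
d = 8 (d = -8 + (4 + 12) = -8 + 16 = 8)
T = 1/75 ≈ 0.013333
j(G) = -8/3 (j(G) = -1/3*8 = -8/3)
(j(v(2)) + T)**2 = (-8/3 + 1/75)**2 = (-199/75)**2 = 39601/5625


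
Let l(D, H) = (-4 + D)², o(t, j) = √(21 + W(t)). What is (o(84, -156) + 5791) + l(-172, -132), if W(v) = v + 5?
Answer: 36767 + √110 ≈ 36778.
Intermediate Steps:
W(v) = 5 + v
o(t, j) = √(26 + t) (o(t, j) = √(21 + (5 + t)) = √(26 + t))
(o(84, -156) + 5791) + l(-172, -132) = (√(26 + 84) + 5791) + (-4 - 172)² = (√110 + 5791) + (-176)² = (5791 + √110) + 30976 = 36767 + √110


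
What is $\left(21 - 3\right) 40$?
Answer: $720$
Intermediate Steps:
$\left(21 - 3\right) 40 = 18 \cdot 40 = 720$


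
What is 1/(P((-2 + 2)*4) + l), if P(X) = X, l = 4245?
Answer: 1/4245 ≈ 0.00023557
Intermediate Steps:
1/(P((-2 + 2)*4) + l) = 1/((-2 + 2)*4 + 4245) = 1/(0*4 + 4245) = 1/(0 + 4245) = 1/4245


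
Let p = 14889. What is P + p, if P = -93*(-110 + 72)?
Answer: 18423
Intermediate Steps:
P = 3534 (P = -93*(-38) = 3534)
P + p = 3534 + 14889 = 18423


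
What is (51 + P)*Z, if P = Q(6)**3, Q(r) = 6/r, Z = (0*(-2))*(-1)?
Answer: 0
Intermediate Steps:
Z = 0 (Z = 0*(-1) = 0)
P = 1 (P = (6/6)**3 = (6*(1/6))**3 = 1**3 = 1)
(51 + P)*Z = (51 + 1)*0 = 52*0 = 0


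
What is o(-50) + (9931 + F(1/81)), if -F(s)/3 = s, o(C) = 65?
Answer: 269891/27 ≈ 9996.0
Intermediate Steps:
F(s) = -3*s
o(-50) + (9931 + F(1/81)) = 65 + (9931 - 3/81) = 65 + (9931 - 3*1/81) = 65 + (9931 - 1/27) = 65 + 268136/27 = 269891/27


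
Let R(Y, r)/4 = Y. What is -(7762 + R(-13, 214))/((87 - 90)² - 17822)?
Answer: 7710/17813 ≈ 0.43283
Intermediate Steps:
R(Y, r) = 4*Y
-(7762 + R(-13, 214))/((87 - 90)² - 17822) = -(7762 + 4*(-13))/((87 - 90)² - 17822) = -(7762 - 52)/((-3)² - 17822) = -7710/(9 - 17822) = -7710/(-17813) = -7710*(-1)/17813 = -1*(-7710/17813) = 7710/17813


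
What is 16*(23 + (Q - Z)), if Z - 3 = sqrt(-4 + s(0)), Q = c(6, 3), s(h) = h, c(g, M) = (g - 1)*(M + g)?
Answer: 1040 - 32*I ≈ 1040.0 - 32.0*I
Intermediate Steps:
c(g, M) = (-1 + g)*(M + g)
Q = 45 (Q = 6**2 - 1*3 - 1*6 + 3*6 = 36 - 3 - 6 + 18 = 45)
Z = 3 + 2*I (Z = 3 + sqrt(-4 + 0) = 3 + sqrt(-4) = 3 + 2*I ≈ 3.0 + 2.0*I)
16*(23 + (Q - Z)) = 16*(23 + (45 - (3 + 2*I))) = 16*(23 + (45 + (-3 - 2*I))) = 16*(23 + (42 - 2*I)) = 16*(65 - 2*I) = 1040 - 32*I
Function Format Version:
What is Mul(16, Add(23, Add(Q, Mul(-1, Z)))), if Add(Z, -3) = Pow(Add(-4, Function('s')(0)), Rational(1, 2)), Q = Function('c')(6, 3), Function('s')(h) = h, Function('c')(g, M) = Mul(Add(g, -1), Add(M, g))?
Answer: Add(1040, Mul(-32, I)) ≈ Add(1040.0, Mul(-32.000, I))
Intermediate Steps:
Function('c')(g, M) = Mul(Add(-1, g), Add(M, g))
Q = 45 (Q = Add(Pow(6, 2), Mul(-1, 3), Mul(-1, 6), Mul(3, 6)) = Add(36, -3, -6, 18) = 45)
Z = Add(3, Mul(2, I)) (Z = Add(3, Pow(Add(-4, 0), Rational(1, 2))) = Add(3, Pow(-4, Rational(1, 2))) = Add(3, Mul(2, I)) ≈ Add(3.0000, Mul(2.0000, I)))
Mul(16, Add(23, Add(Q, Mul(-1, Z)))) = Mul(16, Add(23, Add(45, Mul(-1, Add(3, Mul(2, I)))))) = Mul(16, Add(23, Add(45, Add(-3, Mul(-2, I))))) = Mul(16, Add(23, Add(42, Mul(-2, I)))) = Mul(16, Add(65, Mul(-2, I))) = Add(1040, Mul(-32, I))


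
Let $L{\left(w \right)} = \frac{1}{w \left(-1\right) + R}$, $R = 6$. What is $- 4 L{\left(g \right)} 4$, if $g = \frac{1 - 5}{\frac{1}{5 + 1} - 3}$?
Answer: $- \frac{136}{39} \approx -3.4872$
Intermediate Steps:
$g = \frac{24}{17}$ ($g = - \frac{4}{\frac{1}{6} - 3} = - \frac{4}{- \frac{17}{6}} = \left(-4\right) \left(- \frac{6}{17}\right) = \frac{24}{17} \approx 1.4118$)
$L{\left(w \right)} = \frac{1}{6 - w}$ ($L{\left(w \right)} = \frac{1}{w \left(-1\right) + 6} = \frac{1}{- w + 6} = \frac{1}{6 - w}$)
$- 4 L{\left(g \right)} 4 = - 4 \left(- \frac{1}{-6 + \frac{24}{17}}\right) 4 = - 4 \left(- \frac{1}{- \frac{78}{17}}\right) 4 = - 4 \left(\left(-1\right) \left(- \frac{17}{78}\right)\right) 4 = \left(-4\right) \frac{17}{78} \cdot 4 = \left(- \frac{34}{39}\right) 4 = - \frac{136}{39}$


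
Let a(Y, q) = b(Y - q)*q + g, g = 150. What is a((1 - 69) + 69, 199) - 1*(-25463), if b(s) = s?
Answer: -13789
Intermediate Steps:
a(Y, q) = 150 + q*(Y - q) (a(Y, q) = (Y - q)*q + 150 = q*(Y - q) + 150 = 150 + q*(Y - q))
a((1 - 69) + 69, 199) - 1*(-25463) = (150 + 199*(((1 - 69) + 69) - 1*199)) - 1*(-25463) = (150 + 199*((-68 + 69) - 199)) + 25463 = (150 + 199*(1 - 199)) + 25463 = (150 + 199*(-198)) + 25463 = (150 - 39402) + 25463 = -39252 + 25463 = -13789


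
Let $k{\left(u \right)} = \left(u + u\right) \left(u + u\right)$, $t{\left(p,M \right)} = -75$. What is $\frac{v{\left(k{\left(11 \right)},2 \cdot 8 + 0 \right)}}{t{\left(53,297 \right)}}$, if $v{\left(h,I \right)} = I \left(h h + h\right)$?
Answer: $- \frac{751168}{15} \approx -50078.0$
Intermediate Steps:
$k{\left(u \right)} = 4 u^{2}$ ($k{\left(u \right)} = 2 u 2 u = 4 u^{2}$)
$v{\left(h,I \right)} = I \left(h + h^{2}\right)$ ($v{\left(h,I \right)} = I \left(h^{2} + h\right) = I \left(h + h^{2}\right)$)
$\frac{v{\left(k{\left(11 \right)},2 \cdot 8 + 0 \right)}}{t{\left(53,297 \right)}} = \frac{\left(2 \cdot 8 + 0\right) 4 \cdot 11^{2} \left(1 + 4 \cdot 11^{2}\right)}{-75} = \left(16 + 0\right) 4 \cdot 121 \left(1 + 4 \cdot 121\right) \left(- \frac{1}{75}\right) = 16 \cdot 484 \left(1 + 484\right) \left(- \frac{1}{75}\right) = 16 \cdot 484 \cdot 485 \left(- \frac{1}{75}\right) = 3755840 \left(- \frac{1}{75}\right) = - \frac{751168}{15}$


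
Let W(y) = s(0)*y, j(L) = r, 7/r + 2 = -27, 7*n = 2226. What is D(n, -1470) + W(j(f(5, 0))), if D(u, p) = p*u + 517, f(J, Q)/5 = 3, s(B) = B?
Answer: -466943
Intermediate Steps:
n = 318 (n = (⅐)*2226 = 318)
r = -7/29 (r = 7/(-2 - 27) = 7/(-29) = 7*(-1/29) = -7/29 ≈ -0.24138)
f(J, Q) = 15 (f(J, Q) = 5*3 = 15)
j(L) = -7/29
D(u, p) = 517 + p*u
W(y) = 0 (W(y) = 0*y = 0)
D(n, -1470) + W(j(f(5, 0))) = (517 - 1470*318) + 0 = (517 - 467460) + 0 = -466943 + 0 = -466943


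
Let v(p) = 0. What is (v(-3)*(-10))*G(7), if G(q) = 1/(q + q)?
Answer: 0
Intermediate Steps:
G(q) = 1/(2*q)
(v(-3)*(-10))*G(7) = (0*(-10))*((1/2)/7) = 0*((1/2)*(1/7)) = 0*(1/14) = 0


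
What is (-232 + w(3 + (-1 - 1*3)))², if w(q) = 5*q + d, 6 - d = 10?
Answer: 58081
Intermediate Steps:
d = -4 (d = 6 - 1*10 = 6 - 10 = -4)
w(q) = -4 + 5*q (w(q) = 5*q - 4 = -4 + 5*q)
(-232 + w(3 + (-1 - 1*3)))² = (-232 + (-4 + 5*(3 + (-1 - 1*3))))² = (-232 + (-4 + 5*(3 + (-1 - 3))))² = (-232 + (-4 + 5*(3 - 4)))² = (-232 + (-4 + 5*(-1)))² = (-232 + (-4 - 5))² = (-232 - 9)² = (-241)² = 58081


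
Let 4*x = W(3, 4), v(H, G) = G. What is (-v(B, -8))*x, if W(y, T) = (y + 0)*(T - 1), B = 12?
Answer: 18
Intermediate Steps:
W(y, T) = y*(-1 + T)
x = 9/4 (x = (3*(-1 + 4))/4 = (3*3)/4 = (1/4)*9 = 9/4 ≈ 2.2500)
(-v(B, -8))*x = -1*(-8)*(9/4) = 8*(9/4) = 18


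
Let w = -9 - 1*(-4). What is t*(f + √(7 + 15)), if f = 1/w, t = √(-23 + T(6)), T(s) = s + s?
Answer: I*(-√11 + 55*√2)/5 ≈ 14.893*I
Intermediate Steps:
T(s) = 2*s
t = I*√11 (t = √(-23 + 2*6) = √(-23 + 12) = √(-11) = I*√11 ≈ 3.3166*I)
w = -5 (w = -9 + 4 = -5)
f = -⅕ (f = 1/(-5) = -⅕ ≈ -0.20000)
t*(f + √(7 + 15)) = (I*√11)*(-⅕ + √(7 + 15)) = (I*√11)*(-⅕ + √22) = I*√11*(-⅕ + √22)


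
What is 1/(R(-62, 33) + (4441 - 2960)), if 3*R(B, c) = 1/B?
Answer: 186/275465 ≈ 0.00067522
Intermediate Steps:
R(B, c) = 1/(3*B)
1/(R(-62, 33) + (4441 - 2960)) = 1/((⅓)/(-62) + (4441 - 2960)) = 1/((⅓)*(-1/62) + 1481) = 1/(-1/186 + 1481) = 1/(275465/186) = 186/275465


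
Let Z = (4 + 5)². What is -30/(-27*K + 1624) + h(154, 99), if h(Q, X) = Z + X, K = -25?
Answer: 413790/2299 ≈ 179.99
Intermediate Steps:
Z = 81 (Z = 9² = 81)
h(Q, X) = 81 + X
-30/(-27*K + 1624) + h(154, 99) = -30/(-27*(-25) + 1624) + (81 + 99) = -30/(675 + 1624) + 180 = -30/2299 + 180 = 413790/2299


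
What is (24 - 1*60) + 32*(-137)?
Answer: -4420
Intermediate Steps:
(24 - 1*60) + 32*(-137) = (24 - 60) - 4384 = -36 - 4384 = -4420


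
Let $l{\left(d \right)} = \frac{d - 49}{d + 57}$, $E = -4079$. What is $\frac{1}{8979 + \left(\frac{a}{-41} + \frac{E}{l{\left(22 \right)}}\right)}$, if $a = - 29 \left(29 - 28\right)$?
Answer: $\frac{1107}{23152417} \approx 4.7814 \cdot 10^{-5}$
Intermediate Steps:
$a = -29$ ($a = \left(-29\right) 1 = -29$)
$l{\left(d \right)} = \frac{-49 + d}{57 + d}$
$\frac{1}{8979 + \left(\frac{a}{-41} + \frac{E}{l{\left(22 \right)}}\right)} = \frac{1}{8979 - \left(- \frac{29}{41} + 4079 \frac{57 + 22}{-49 + 22}\right)} = \frac{1}{8979 - \left(- \frac{29}{41} + \frac{4079}{\frac{1}{79} \left(-27\right)}\right)} = \frac{1}{8979 - \left(- \frac{29}{41} + \frac{4079}{- \frac{27}{79}}\right)} = \frac{1}{8979 + \left(\frac{29}{41} - - \frac{322241}{27}\right)} = \frac{1}{8979 + \left(\frac{29}{41} + \frac{322241}{27}\right)} = \frac{1}{8979 + \frac{13212664}{1107}} = \frac{1}{\frac{23152417}{1107}} = \frac{1107}{23152417}$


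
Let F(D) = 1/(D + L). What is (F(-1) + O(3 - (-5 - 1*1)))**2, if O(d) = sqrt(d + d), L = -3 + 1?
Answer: 163/9 - 2*sqrt(2) ≈ 15.283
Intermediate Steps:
L = -2
O(d) = sqrt(2)*sqrt(d) (O(d) = sqrt(2*d) = sqrt(2)*sqrt(d))
F(D) = 1/(-2 + D) (F(D) = 1/(D - 2) = 1/(-2 + D))
(F(-1) + O(3 - (-5 - 1*1)))**2 = (1/(-2 - 1) + sqrt(2)*sqrt(3 - (-5 - 1*1)))**2 = (1/(-3) + sqrt(2)*sqrt(3 - (-5 - 1)))**2 = (-1/3 + sqrt(2)*sqrt(3 - 1*(-6)))**2 = (-1/3 + sqrt(2)*sqrt(3 + 6))**2 = (-1/3 + sqrt(2)*sqrt(9))**2 = (-1/3 + sqrt(2)*3)**2 = (-1/3 + 3*sqrt(2))**2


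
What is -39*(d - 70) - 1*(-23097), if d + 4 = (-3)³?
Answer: 27036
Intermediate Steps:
d = -31 (d = -4 + (-3)³ = -4 - 27 = -31)
-39*(d - 70) - 1*(-23097) = -39*(-31 - 70) - 1*(-23097) = -39*(-101) + 23097 = 3939 + 23097 = 27036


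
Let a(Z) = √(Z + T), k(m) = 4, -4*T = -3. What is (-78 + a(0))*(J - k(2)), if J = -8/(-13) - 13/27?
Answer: 2714/9 - 1357*√3/702 ≈ 298.21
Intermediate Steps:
T = ¾ (T = -¼*(-3) = ¾ ≈ 0.75000)
J = 47/351 (J = -8*(-1/13) - 13*1/27 = 8/13 - 13/27 = 47/351 ≈ 0.13390)
a(Z) = √(¾ + Z) (a(Z) = √(Z + ¾) = √(¾ + Z))
(-78 + a(0))*(J - k(2)) = (-78 + √(3 + 4*0)/2)*(47/351 - 1*4) = (-78 + √(3 + 0)/2)*(47/351 - 4) = (-78 + √3/2)*(-1357/351) = 2714/9 - 1357*√3/702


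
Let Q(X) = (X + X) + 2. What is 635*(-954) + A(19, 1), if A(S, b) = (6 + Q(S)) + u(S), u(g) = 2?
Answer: -605742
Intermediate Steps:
Q(X) = 2 + 2*X (Q(X) = 2*X + 2 = 2 + 2*X)
A(S, b) = 10 + 2*S (A(S, b) = (6 + (2 + 2*S)) + 2 = (8 + 2*S) + 2 = 10 + 2*S)
635*(-954) + A(19, 1) = 635*(-954) + (10 + 2*19) = -605790 + (10 + 38) = -605790 + 48 = -605742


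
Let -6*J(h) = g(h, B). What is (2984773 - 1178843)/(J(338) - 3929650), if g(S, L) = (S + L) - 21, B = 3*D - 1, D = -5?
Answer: -10835580/23578201 ≈ -0.45956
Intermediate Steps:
B = -16 (B = 3*(-5) - 1 = -15 - 1 = -16)
g(S, L) = -21 + L + S (g(S, L) = (L + S) - 21 = -21 + L + S)
J(h) = 37/6 - h/6 (J(h) = -(-21 - 16 + h)/6 = -(-37 + h)/6 = 37/6 - h/6)
(2984773 - 1178843)/(J(338) - 3929650) = (2984773 - 1178843)/((37/6 - ⅙*338) - 3929650) = 1805930/((37/6 - 169/3) - 3929650) = 1805930/(-301/6 - 3929650) = 1805930/(-23578201/6) = 1805930*(-6/23578201) = -10835580/23578201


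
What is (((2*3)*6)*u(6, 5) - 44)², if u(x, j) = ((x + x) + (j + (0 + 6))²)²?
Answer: 405463297600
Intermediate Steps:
u(x, j) = ((6 + j)² + 2*x)² (u(x, j) = (2*x + (j + 6)²)² = (2*x + (6 + j)²)² = ((6 + j)² + 2*x)²)
(((2*3)*6)*u(6, 5) - 44)² = (((2*3)*6)*((6 + 5)² + 2*6)² - 44)² = ((6*6)*(11² + 12)² - 44)² = (36*(121 + 12)² - 44)² = (36*133² - 44)² = (36*17689 - 44)² = (636804 - 44)² = 636760² = 405463297600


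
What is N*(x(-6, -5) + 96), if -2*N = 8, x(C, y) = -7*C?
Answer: -552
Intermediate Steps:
N = -4 (N = -½*8 = -4)
N*(x(-6, -5) + 96) = -4*(-7*(-6) + 96) = -4*(42 + 96) = -4*138 = -552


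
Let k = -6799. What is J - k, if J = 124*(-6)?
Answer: 6055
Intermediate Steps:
J = -744
J - k = -744 - 1*(-6799) = -744 + 6799 = 6055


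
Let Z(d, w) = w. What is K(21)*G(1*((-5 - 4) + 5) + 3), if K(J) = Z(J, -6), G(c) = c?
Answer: 6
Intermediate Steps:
K(J) = -6
K(21)*G(1*((-5 - 4) + 5) + 3) = -6*(1*((-5 - 4) + 5) + 3) = -6*(1*(-9 + 5) + 3) = -6*(1*(-4) + 3) = -6*(-4 + 3) = -6*(-1) = 6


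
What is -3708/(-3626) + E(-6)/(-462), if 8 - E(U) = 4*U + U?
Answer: 56261/59829 ≈ 0.94036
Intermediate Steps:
E(U) = 8 - 5*U (E(U) = 8 - (4*U + U) = 8 - 5*U)
-3708/(-3626) + E(-6)/(-462) = -3708/(-3626) + (8 - 5*(-6))/(-462) = -3708*(-1/3626) + (8 + 30)*(-1/462) = 1854/1813 + 38*(-1/462) = 1854/1813 - 19/231 = 56261/59829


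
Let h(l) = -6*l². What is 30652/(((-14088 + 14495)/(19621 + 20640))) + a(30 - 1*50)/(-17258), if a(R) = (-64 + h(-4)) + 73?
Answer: 21297755643785/7024006 ≈ 3.0321e+6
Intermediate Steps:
a(R) = -87 (a(R) = (-64 - 6*(-4)²) + 73 = (-64 - 6*16) + 73 = (-64 - 96) + 73 = -160 + 73 = -87)
30652/(((-14088 + 14495)/(19621 + 20640))) + a(30 - 1*50)/(-17258) = 30652/(((-14088 + 14495)/(19621 + 20640))) - 87/(-17258) = 30652/((407/40261)) - 87*(-1/17258) = 30652/((407*(1/40261))) + 87/17258 = 30652/(407/40261) + 87/17258 = 30652*(40261/407) + 87/17258 = 1234080172/407 + 87/17258 = 21297755643785/7024006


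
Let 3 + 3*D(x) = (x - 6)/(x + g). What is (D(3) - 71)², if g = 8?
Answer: 628849/121 ≈ 5197.1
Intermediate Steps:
D(x) = -1 + (-6 + x)/(3*(8 + x)) (D(x) = -1 + ((x - 6)/(x + 8))/3 = -1 + ((-6 + x)/(8 + x))/3 = -1 + (-6 + x)/(3*(8 + x)))
(D(3) - 71)² = (2*(-15 - 1*3)/(3*(8 + 3)) - 71)² = ((⅔)*(-15 - 3)/11 - 71)² = ((⅔)*(1/11)*(-18) - 71)² = (-12/11 - 71)² = (-793/11)² = 628849/121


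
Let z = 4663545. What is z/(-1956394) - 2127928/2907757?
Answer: -17723521190197/5688718348258 ≈ -3.1156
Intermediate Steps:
z/(-1956394) - 2127928/2907757 = 4663545/(-1956394) - 2127928/2907757 = 4663545*(-1/1956394) - 2127928*1/2907757 = -4663545/1956394 - 2127928/2907757 = -17723521190197/5688718348258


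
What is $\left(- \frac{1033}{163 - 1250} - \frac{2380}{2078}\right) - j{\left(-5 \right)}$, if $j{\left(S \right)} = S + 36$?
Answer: $- \frac{35231426}{1129393} \approx -31.195$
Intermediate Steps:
$j{\left(S \right)} = 36 + S$
$\left(- \frac{1033}{163 - 1250} - \frac{2380}{2078}\right) - j{\left(-5 \right)} = \left(- \frac{1033}{163 - 1250} - \frac{2380}{2078}\right) - \left(36 - 5\right) = \left(- \frac{1033}{163 - 1250} - \frac{1190}{1039}\right) - 31 = \left(- \frac{1033}{-1087} - \frac{1190}{1039}\right) - 31 = \left(\left(-1033\right) \left(- \frac{1}{1087}\right) - \frac{1190}{1039}\right) - 31 = \left(\frac{1033}{1087} - \frac{1190}{1039}\right) - 31 = - \frac{220243}{1129393} - 31 = - \frac{35231426}{1129393}$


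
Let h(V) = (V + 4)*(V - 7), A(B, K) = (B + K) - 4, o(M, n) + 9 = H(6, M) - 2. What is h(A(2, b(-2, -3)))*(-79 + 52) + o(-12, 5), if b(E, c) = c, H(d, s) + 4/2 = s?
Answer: -349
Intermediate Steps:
H(d, s) = -2 + s
o(M, n) = -13 + M (o(M, n) = -9 + ((-2 + M) - 2) = -9 + (-4 + M) = -13 + M)
A(B, K) = -4 + B + K
h(V) = (-7 + V)*(4 + V) (h(V) = (4 + V)*(-7 + V) = (-7 + V)*(4 + V))
h(A(2, b(-2, -3)))*(-79 + 52) + o(-12, 5) = (-28 + (-4 + 2 - 3)**2 - 3*(-4 + 2 - 3))*(-79 + 52) + (-13 - 12) = (-28 + (-5)**2 - 3*(-5))*(-27) - 25 = (-28 + 25 + 15)*(-27) - 25 = 12*(-27) - 25 = -324 - 25 = -349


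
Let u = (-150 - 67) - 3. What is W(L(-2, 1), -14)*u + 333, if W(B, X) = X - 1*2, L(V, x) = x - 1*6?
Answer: 3853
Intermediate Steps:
L(V, x) = -6 + x (L(V, x) = x - 6 = -6 + x)
W(B, X) = -2 + X (W(B, X) = X - 2 = -2 + X)
u = -220 (u = -217 - 3 = -220)
W(L(-2, 1), -14)*u + 333 = (-2 - 14)*(-220) + 333 = -16*(-220) + 333 = 3520 + 333 = 3853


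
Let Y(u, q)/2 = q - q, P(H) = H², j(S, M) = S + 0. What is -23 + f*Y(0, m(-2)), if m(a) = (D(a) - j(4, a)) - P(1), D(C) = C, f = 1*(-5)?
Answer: -23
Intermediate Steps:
f = -5
j(S, M) = S
m(a) = -5 + a (m(a) = (a - 1*4) - 1*1² = (a - 4) - 1*1 = (-4 + a) - 1 = -5 + a)
Y(u, q) = 0 (Y(u, q) = 2*(q - q) = 2*0 = 0)
-23 + f*Y(0, m(-2)) = -23 - 5*0 = -23 + 0 = -23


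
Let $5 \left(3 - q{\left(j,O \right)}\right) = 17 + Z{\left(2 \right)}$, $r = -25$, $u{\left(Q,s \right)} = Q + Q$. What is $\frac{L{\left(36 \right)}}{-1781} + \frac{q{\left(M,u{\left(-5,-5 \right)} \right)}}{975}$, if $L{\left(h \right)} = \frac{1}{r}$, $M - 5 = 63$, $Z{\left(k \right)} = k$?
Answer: $- \frac{41}{51375} \approx -0.00079805$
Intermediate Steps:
$u{\left(Q,s \right)} = 2 Q$
$M = 68$ ($M = 5 + 63 = 68$)
$q{\left(j,O \right)} = - \frac{4}{5}$ ($q{\left(j,O \right)} = 3 - \frac{17 + 2}{5} = 3 - \frac{19}{5} = - \frac{4}{5}$)
$L{\left(h \right)} = - \frac{1}{25}$ ($L{\left(h \right)} = \frac{1}{-25} = - \frac{1}{25}$)
$\frac{L{\left(36 \right)}}{-1781} + \frac{q{\left(M,u{\left(-5,-5 \right)} \right)}}{975} = - \frac{1}{25 \left(-1781\right)} - \frac{4}{5 \cdot 975} = \left(- \frac{1}{25}\right) \left(- \frac{1}{1781}\right) - \frac{4}{4875} = \frac{1}{44525} - \frac{4}{4875} = - \frac{41}{51375}$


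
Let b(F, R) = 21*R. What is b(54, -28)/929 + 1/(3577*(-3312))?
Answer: -6966051041/11005885296 ≈ -0.63294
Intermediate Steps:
b(54, -28)/929 + 1/(3577*(-3312)) = (21*(-28))/929 + 1/(3577*(-3312)) = -588*1/929 + (1/3577)*(-1/3312) = -588/929 - 1/11847024 = -6966051041/11005885296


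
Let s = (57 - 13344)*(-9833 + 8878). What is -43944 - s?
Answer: -12733029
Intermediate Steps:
s = 12689085 (s = -13287*(-955) = 12689085)
-43944 - s = -43944 - 1*12689085 = -43944 - 12689085 = -12733029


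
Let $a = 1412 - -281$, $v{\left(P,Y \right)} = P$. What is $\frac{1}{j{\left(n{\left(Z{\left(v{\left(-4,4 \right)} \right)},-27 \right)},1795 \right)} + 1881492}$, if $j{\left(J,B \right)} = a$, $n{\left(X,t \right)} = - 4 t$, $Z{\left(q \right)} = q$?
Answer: $\frac{1}{1883185} \approx 5.3101 \cdot 10^{-7}$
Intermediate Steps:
$a = 1693$ ($a = 1412 + 281 = 1693$)
$j{\left(J,B \right)} = 1693$
$\frac{1}{j{\left(n{\left(Z{\left(v{\left(-4,4 \right)} \right)},-27 \right)},1795 \right)} + 1881492} = \frac{1}{1693 + 1881492} = \frac{1}{1883185}$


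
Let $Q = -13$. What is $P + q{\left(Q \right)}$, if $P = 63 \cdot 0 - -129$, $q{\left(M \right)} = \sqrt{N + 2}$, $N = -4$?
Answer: $129 + i \sqrt{2} \approx 129.0 + 1.4142 i$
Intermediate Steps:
$q{\left(M \right)} = i \sqrt{2}$ ($q{\left(M \right)} = \sqrt{-4 + 2} = \sqrt{-2} = i \sqrt{2}$)
$P = 129$ ($P = 0 + 129 = 129$)
$P + q{\left(Q \right)} = 129 + i \sqrt{2}$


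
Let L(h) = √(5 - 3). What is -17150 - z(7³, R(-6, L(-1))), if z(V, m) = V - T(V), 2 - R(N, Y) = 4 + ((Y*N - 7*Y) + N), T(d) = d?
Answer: -17150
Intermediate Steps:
L(h) = √2
R(N, Y) = -2 - N + 7*Y - N*Y (R(N, Y) = 2 - (4 + ((Y*N - 7*Y) + N)) = 2 - (4 + ((N*Y - 7*Y) + N)) = 2 - (4 + ((-7*Y + N*Y) + N)) = 2 - (4 + (N - 7*Y + N*Y)) = 2 - (4 + N - 7*Y + N*Y) = 2 + (-4 - N + 7*Y - N*Y) = -2 - N + 7*Y - N*Y)
z(V, m) = 0 (z(V, m) = V - V = 0)
-17150 - z(7³, R(-6, L(-1))) = -17150 - 1*0 = -17150 + 0 = -17150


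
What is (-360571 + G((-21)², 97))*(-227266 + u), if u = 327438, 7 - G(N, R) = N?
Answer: -36162592860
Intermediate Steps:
G(N, R) = 7 - N
(-360571 + G((-21)², 97))*(-227266 + u) = (-360571 + (7 - 1*(-21)²))*(-227266 + 327438) = (-360571 + (7 - 1*441))*100172 = (-360571 + (7 - 441))*100172 = (-360571 - 434)*100172 = -361005*100172 = -36162592860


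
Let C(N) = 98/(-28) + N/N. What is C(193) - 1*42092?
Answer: -84189/2 ≈ -42095.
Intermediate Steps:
C(N) = -5/2 (C(N) = 98*(-1/28) + 1 = -7/2 + 1 = -5/2)
C(193) - 1*42092 = -5/2 - 1*42092 = -5/2 - 42092 = -84189/2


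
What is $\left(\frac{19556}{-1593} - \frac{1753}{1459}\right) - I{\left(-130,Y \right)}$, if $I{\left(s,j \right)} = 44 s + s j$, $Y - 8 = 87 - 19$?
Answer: $\frac{36225992467}{2324187} \approx 15587.0$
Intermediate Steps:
$Y = 76$ ($Y = 8 + \left(87 - 19\right) = 8 + 68 = 76$)
$I{\left(s,j \right)} = 44 s + j s$
$\left(\frac{19556}{-1593} - \frac{1753}{1459}\right) - I{\left(-130,Y \right)} = \left(\frac{19556}{-1593} - \frac{1753}{1459}\right) - - 130 \left(44 + 76\right) = \left(19556 \left(- \frac{1}{1593}\right) - \frac{1753}{1459}\right) - \left(-130\right) 120 = \left(- \frac{19556}{1593} - \frac{1753}{1459}\right) - -15600 = - \frac{31324733}{2324187} + 15600 = \frac{36225992467}{2324187}$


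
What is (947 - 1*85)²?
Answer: 743044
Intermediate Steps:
(947 - 1*85)² = (947 - 85)² = 862² = 743044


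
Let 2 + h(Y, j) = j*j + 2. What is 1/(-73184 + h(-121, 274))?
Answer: 1/1892 ≈ 0.00052854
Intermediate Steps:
h(Y, j) = j**2 (h(Y, j) = -2 + (j*j + 2) = -2 + (j**2 + 2) = -2 + (2 + j**2) = j**2)
1/(-73184 + h(-121, 274)) = 1/(-73184 + 274**2) = 1/(-73184 + 75076) = 1/1892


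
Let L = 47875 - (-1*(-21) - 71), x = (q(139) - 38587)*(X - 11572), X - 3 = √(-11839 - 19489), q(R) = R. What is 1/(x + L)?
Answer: 1497821/666465849031473 + 5696*I*√1958/7331124339346203 ≈ 2.2474e-9 + 3.438e-11*I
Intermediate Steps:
X = 3 + 4*I*√1958 (X = 3 + √(-11839 - 19489) = 3 + √(-31328) = 3 + 4*I*√1958 ≈ 3.0 + 177.0*I)
x = 444804912 - 153792*I*√1958 (x = (139 - 38587)*((3 + 4*I*√1958) - 11572) = -38448*(-11569 + 4*I*√1958) = 444804912 - 153792*I*√1958 ≈ 4.4481e+8 - 6.8052e+6*I)
L = 47925 (L = 47875 - (21 - 71) = 47875 - 1*(-50) = 47875 + 50 = 47925)
1/(x + L) = 1/((444804912 - 153792*I*√1958) + 47925) = 1/(444852837 - 153792*I*√1958)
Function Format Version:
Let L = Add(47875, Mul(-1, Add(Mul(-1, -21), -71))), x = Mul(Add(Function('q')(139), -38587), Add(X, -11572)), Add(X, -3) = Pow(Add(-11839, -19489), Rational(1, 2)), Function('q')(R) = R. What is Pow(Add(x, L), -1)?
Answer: Add(Rational(1497821, 666465849031473), Mul(Rational(5696, 7331124339346203), I, Pow(1958, Rational(1, 2)))) ≈ Add(2.2474e-9, Mul(3.4380e-11, I))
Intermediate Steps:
X = Add(3, Mul(4, I, Pow(1958, Rational(1, 2)))) (X = Add(3, Pow(Add(-11839, -19489), Rational(1, 2))) = Add(3, Pow(-31328, Rational(1, 2))) = Add(3, Mul(4, I, Pow(1958, Rational(1, 2)))) ≈ Add(3.0000, Mul(177.00, I)))
x = Add(444804912, Mul(-153792, I, Pow(1958, Rational(1, 2)))) (x = Mul(Add(139, -38587), Add(Add(3, Mul(4, I, Pow(1958, Rational(1, 2)))), -11572)) = Mul(-38448, Add(-11569, Mul(4, I, Pow(1958, Rational(1, 2))))) = Add(444804912, Mul(-153792, I, Pow(1958, Rational(1, 2)))) ≈ Add(4.4481e+8, Mul(-6.8052e+6, I)))
L = 47925 (L = Add(47875, Mul(-1, Add(21, -71))) = Add(47875, Mul(-1, -50)) = Add(47875, 50) = 47925)
Pow(Add(x, L), -1) = Pow(Add(Add(444804912, Mul(-153792, I, Pow(1958, Rational(1, 2)))), 47925), -1) = Pow(Add(444852837, Mul(-153792, I, Pow(1958, Rational(1, 2)))), -1)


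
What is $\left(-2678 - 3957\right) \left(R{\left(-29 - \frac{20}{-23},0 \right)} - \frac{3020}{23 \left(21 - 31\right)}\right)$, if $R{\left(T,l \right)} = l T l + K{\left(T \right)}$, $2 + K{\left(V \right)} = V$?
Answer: $112795$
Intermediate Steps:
$K{\left(V \right)} = -2 + V$
$R{\left(T,l \right)} = -2 + T + T l^{2}$ ($R{\left(T,l \right)} = l T l + \left(-2 + T\right) = T l l + \left(-2 + T\right) = T l^{2} + \left(-2 + T\right) = -2 + T + T l^{2}$)
$\left(-2678 - 3957\right) \left(R{\left(-29 - \frac{20}{-23},0 \right)} - \frac{3020}{23 \left(21 - 31\right)}\right) = \left(-2678 - 3957\right) \left(\left(-2 - \left(29 + \frac{20}{-23}\right) + \left(-29 - \frac{20}{-23}\right) 0^{2}\right) - \frac{3020}{23 \left(21 - 31\right)}\right) = - 6635 \left(\left(-2 - \frac{647}{23} + \left(-29 - - \frac{20}{23}\right) 0\right) - \frac{3020}{23 \left(-10\right)}\right) = - 6635 \left(\left(-2 + \left(-29 + \frac{20}{23}\right) + \left(-29 + \frac{20}{23}\right) 0\right) - \frac{3020}{-230}\right) = - 6635 \left(\left(-2 - \frac{647}{23} - 0\right) - - \frac{302}{23}\right) = - 6635 \left(\left(-2 - \frac{647}{23} + 0\right) + \frac{302}{23}\right) = - 6635 \left(- \frac{693}{23} + \frac{302}{23}\right) = \left(-6635\right) \left(-17\right) = 112795$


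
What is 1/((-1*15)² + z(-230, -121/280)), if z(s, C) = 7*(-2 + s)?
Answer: -1/1399 ≈ -0.00071480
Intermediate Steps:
z(s, C) = -14 + 7*s
1/((-1*15)² + z(-230, -121/280)) = 1/((-1*15)² + (-14 + 7*(-230))) = 1/((-15)² + (-14 - 1610)) = 1/(225 - 1624) = 1/(-1399) = -1/1399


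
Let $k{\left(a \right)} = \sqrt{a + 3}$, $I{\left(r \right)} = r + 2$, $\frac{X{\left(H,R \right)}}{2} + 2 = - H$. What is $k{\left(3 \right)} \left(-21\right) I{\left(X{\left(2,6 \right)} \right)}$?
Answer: $126 \sqrt{6} \approx 308.64$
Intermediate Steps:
$X{\left(H,R \right)} = -4 - 2 H$ ($X{\left(H,R \right)} = -4 + 2 \left(- H\right) = -4 - 2 H$)
$I{\left(r \right)} = 2 + r$
$k{\left(a \right)} = \sqrt{3 + a}$
$k{\left(3 \right)} \left(-21\right) I{\left(X{\left(2,6 \right)} \right)} = \sqrt{3 + 3} \left(-21\right) \left(2 - 8\right) = \sqrt{6} \left(-21\right) \left(2 - 8\right) = - 21 \sqrt{6} \left(2 - 8\right) = - 21 \sqrt{6} \left(-6\right) = 126 \sqrt{6}$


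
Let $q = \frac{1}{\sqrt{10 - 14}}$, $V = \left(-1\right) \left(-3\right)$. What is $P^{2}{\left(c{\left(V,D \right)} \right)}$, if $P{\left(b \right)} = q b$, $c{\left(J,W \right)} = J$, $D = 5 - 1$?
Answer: $- \frac{9}{4} \approx -2.25$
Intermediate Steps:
$V = 3$
$D = 4$
$q = - \frac{i}{2}$ ($q = \frac{1}{\sqrt{-4}} = \frac{1}{2 i} = - \frac{i}{2} \approx - 0.5 i$)
$P{\left(b \right)} = - \frac{i b}{2}$ ($P{\left(b \right)} = - \frac{i}{2} b = - \frac{i b}{2}$)
$P^{2}{\left(c{\left(V,D \right)} \right)} = \left(\left(- \frac{1}{2}\right) i 3\right)^{2} = \left(- \frac{3 i}{2}\right)^{2} = - \frac{9}{4}$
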